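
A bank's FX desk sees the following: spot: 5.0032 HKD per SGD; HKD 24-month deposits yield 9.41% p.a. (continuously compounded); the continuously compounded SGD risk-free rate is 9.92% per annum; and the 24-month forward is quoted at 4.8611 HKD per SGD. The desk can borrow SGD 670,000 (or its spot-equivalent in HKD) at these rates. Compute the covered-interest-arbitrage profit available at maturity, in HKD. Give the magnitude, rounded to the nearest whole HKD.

T = 2 years.
Keep in SGD, deliver into the forward: 670,000·1.219450076·4.8611 = HKD 3,971,672.07.
Swap to HKD now, deposit: 670,000·5.0032·1.207074906 = HKD 4,046,288.90.
The quoted forward undervalues SGD, so borrow SGD, convert to HKD at spot, deposit the HKD at 9.41%, and buy SGD forward at 4.8611 to cover the loan.
The gap between the two covered legs is HKD 74,617.

HKD 74,617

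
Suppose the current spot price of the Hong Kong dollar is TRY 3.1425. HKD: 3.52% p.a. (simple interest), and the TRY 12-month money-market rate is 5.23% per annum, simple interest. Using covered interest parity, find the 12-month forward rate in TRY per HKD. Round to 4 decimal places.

3.1944

T = 1 year.
TRY accumulates by 1 + 0.0523×1 = 1.052300.
HKD growth factor: 1 + 0.0352×1 = 1.035200.
Forward (TRY per HKD) = 3.1425 × 1.052300 / 1.035200 = 3.194410.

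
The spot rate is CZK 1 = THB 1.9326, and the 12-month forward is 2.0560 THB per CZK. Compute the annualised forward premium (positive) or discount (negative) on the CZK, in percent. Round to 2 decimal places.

+6.39%

T = 1 year.
CZK trades forward at +6.38518% vs spot over the period.
Per annum: 0.0638518 / 1 = 0.063852 = 6.39%.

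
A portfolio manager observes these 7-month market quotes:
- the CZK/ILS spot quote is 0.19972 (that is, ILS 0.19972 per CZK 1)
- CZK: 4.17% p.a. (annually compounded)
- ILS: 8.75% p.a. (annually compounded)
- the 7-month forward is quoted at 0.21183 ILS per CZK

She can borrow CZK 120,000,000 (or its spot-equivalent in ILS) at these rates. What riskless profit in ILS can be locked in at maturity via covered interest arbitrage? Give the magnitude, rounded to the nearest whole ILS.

T = 7/12 years.
Route A — deposit CZK, sell forward: 120,000,000 × 1.0241177359 × 0.21183 = ILS 26,032,663.20.
Route B — convert at spot, deposit ILS: 120,000,000 × 0.19972 × 1.050147747 = ILS 25,168,260.96.
The quoted forward overvalues CZK, so borrow ILS, buy CZK at spot, deposit the CZK at 4.17%, and sell the proceeds forward at 0.21183.
Profit = 26,032,663.20 − 25,168,260.96 = ILS 864,402.

ILS 864,402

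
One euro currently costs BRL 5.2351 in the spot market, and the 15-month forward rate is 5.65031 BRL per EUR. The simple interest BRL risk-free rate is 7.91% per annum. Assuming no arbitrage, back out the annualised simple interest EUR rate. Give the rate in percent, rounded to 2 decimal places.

T = 15/12 years.
F/S = 5.65031/5.2351 = 1.0793127 = (growth of BRL) / (growth of EUR).
The BRL side grows by 1 + 0.0791×15/12 = 1.098875.
So the EUR growth factor = 1.0181248.
(1.0181248 − 1)/T = 0.014500, i.e. 1.45%.

1.45%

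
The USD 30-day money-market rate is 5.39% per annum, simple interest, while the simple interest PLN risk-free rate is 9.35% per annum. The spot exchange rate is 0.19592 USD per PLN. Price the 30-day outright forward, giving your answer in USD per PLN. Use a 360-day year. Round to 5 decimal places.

T = 30/360 years.
USD growth factor: 1 + 0.0539×30/360 = 1.0044917.
Growth of 1 PLN over T: 1 + 0.0935×30/360 = 1.0077917.
CIP: F = S · (grow USD)/(grow PLN) = 0.19592 × 1.0044917/1.0077917 = 0.1952785 USD per PLN.

0.19528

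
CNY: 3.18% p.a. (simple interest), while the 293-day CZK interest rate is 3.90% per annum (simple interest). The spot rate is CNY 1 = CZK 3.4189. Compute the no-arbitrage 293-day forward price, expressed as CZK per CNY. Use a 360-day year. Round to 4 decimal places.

3.4384

T = 293/360 years.
CZK accumulates by 1 + 0.0390×293/360 = 1.0317417.
CNY accumulates by 1 + 0.0318×293/360 = 1.0258817.
CIP: F = S · (grow CZK)/(grow CNY) = 3.4189 × 1.0317417/1.0258817 = 3.438429 CZK per CNY.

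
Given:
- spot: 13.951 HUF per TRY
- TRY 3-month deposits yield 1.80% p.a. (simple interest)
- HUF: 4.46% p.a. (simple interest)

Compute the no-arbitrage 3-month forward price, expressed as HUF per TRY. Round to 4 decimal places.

T = 3/12 years.
Growth of 1 HUF over T: 1 + 0.0446×3/12 = 1.011150.
TRY growth factor: 1 + 0.0180×3/12 = 1.004500.
Forward (HUF per TRY) = 13.951 × 1.011150 / 1.004500 = 14.043359.

14.0434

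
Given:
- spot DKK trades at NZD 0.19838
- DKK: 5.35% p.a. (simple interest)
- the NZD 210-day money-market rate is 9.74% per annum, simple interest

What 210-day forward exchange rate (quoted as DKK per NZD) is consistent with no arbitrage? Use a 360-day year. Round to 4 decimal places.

4.9187

T = 210/360 years.
NZD growth factor: 1 + 0.0974×210/360 = 1.0568167.
Growth of 1 DKK over T: 1 + 0.0535×210/360 = 1.0312083.
Forward (NZD per DKK) = 0.19838 × 1.0568167 / 1.0312083 = 0.2033064.
Quoted the other way: 1/0.2033064 = 4.9187 DKK per NZD.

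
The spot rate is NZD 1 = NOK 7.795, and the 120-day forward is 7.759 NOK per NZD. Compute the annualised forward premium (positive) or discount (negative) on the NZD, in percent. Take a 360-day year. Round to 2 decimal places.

T = 120/360 years.
(F − S)/S = (7.759 − 7.795)/7.795 = -0.0046183.
Per annum: -0.0046183 / (120/360) = -0.013855 = -1.39%.

-1.39%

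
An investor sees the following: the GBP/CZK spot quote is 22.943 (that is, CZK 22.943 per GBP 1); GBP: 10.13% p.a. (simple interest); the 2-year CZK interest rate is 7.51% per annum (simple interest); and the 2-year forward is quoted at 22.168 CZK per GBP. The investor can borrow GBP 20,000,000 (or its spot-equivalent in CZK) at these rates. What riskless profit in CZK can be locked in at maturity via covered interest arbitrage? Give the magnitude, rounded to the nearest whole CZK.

CZK 5,403,964

T = 2 years.
Invest the GBP and cover forward: 20,000,000 × 1.202600 × 22.168 = CZK 533,184,736.00.
Convert at spot and invest in CZK: 20,000,000 × 22.943 × 1.150200 = CZK 527,780,772.00.
The quoted forward overvalues GBP, so borrow CZK, buy GBP at spot, deposit the GBP at 10.13%, and sell the proceeds forward at 22.168.
Arbitrage profit = |533,184,736.00 − 527,780,772.00| = CZK 5,403,964.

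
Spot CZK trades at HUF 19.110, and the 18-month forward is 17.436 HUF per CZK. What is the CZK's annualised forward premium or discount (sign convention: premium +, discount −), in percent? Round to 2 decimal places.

-5.84%

T = 18/12 years.
Period premium: (17.436 − 19.11)/19.11 = -0.0875981.
×(1/T) gives -5.84% p.a.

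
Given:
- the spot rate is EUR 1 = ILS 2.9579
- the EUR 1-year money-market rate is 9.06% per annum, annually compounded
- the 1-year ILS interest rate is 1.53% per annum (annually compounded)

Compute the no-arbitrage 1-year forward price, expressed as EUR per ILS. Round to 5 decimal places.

T = 1 year.
ILS accumulates by (1 + 0.0153)^1 = 1.015300.
EUR growth factor: (1 + 0.0906)^1 = 1.090600.
So F = 2.9579 × 1.015300 / 1.090600 = 2.753673 (ILS/EUR).
Invert for EUR per ILS: 1 / 2.753673 = 0.36315.

0.36315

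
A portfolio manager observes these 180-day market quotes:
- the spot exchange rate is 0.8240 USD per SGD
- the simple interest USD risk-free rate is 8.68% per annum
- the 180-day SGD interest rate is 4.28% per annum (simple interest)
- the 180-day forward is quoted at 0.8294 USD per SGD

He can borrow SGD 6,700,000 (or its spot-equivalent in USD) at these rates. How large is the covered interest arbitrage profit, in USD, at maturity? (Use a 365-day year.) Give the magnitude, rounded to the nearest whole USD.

T = 180/365 years.
Keep in SGD, deliver into the forward: 6,700,000·1.021106849·0.8294 = USD 5,674,270.34.
Swap to USD now, deposit: 6,700,000·0.8240·1.042805479 = USD 5,757,120.49.
The quoted forward undervalues SGD, so borrow SGD, convert to USD at spot, deposit the USD at 8.68%, and buy SGD forward at 0.8294 to cover the loan.
Profit = 5,757,120.49 − 5,674,270.34 = USD 82,850.

USD 82,850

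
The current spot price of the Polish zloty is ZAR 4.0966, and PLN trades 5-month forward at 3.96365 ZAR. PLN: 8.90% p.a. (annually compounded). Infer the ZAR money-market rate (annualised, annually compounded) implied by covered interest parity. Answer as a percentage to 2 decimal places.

T = 5/12 years.
CIP gives F = S · g_ZAR/g_PLN, so g_ZAR/g_PLN = 3.96365/4.0966 = 0.9675463.
The PLN side grows by (1 + 0.0890)^(5/12) = 1.0361635.
That pins the ZAR growth at 1.0025362.
Annualise: 1.0025362^(12/5) − 1 = 0.006098 = 0.61%.

0.61%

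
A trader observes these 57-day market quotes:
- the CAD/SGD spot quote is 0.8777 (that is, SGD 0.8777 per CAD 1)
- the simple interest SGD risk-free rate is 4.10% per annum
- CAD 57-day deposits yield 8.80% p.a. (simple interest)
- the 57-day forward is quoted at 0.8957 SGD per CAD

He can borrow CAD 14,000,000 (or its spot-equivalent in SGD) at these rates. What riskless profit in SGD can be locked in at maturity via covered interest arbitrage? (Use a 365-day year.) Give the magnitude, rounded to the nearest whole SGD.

SGD 345,652

T = 57/365 years.
Keep in CAD, deliver into the forward: 14,000,000·1.0137424658·0.8957 = SGD 12,712,127.77.
Swap to SGD now, deposit: 14,000,000·0.8777·1.0064027397 = SGD 12,366,475.58.
The quoted forward overvalues CAD, so borrow SGD, buy CAD at spot, deposit the CAD at 8.80%, and sell the proceeds forward at 0.8957.
The gap between the two covered legs is SGD 345,652.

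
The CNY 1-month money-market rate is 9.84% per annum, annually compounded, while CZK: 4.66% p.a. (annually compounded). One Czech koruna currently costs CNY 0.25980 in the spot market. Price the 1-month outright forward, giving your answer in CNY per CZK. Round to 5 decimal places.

0.26085

T = 1/12 years.
Growth of 1 CNY over T: (1 + 0.0984)^(1/12) = 1.0078519.
CZK accumulates by (1 + 0.0466)^(1/12) = 1.0038028.
CIP: F = S · (grow CNY)/(grow CZK) = 0.2598 × 1.0078519/1.0038028 = 0.2608480 CNY per CZK.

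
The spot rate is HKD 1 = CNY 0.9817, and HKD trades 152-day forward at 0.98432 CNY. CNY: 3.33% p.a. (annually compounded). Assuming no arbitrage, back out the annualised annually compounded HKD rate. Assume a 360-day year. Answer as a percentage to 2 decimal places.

2.68%

T = 152/360 years.
CIP gives F = S · g_CNY/g_HKD, so g_CNY/g_HKD = 0.98432/0.9817 = 1.0026688.
CNY growth factor: (1 + 0.0333)^(152/360) = 1.0139271.
That pins the HKD growth at 1.0112283.
r = 1.0112283^(360/152) − 1 = 0.026798 → 2.68%.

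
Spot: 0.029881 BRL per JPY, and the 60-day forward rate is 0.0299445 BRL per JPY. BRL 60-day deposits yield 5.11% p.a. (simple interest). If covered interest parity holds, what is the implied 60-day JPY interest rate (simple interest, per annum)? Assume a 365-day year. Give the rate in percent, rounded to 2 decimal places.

T = 60/365 years.
By CIP, F/S equals the BRL-to-JPY growth ratio: 0.0299445/0.029881 = 1.0021251.
BRL growth factor: 1 + 0.0511×60/365 = 1.008400.
So the JPY growth factor = 1.0062616.
(1.0062616 − 1)/T = 0.038091, i.e. 3.81%.

3.81%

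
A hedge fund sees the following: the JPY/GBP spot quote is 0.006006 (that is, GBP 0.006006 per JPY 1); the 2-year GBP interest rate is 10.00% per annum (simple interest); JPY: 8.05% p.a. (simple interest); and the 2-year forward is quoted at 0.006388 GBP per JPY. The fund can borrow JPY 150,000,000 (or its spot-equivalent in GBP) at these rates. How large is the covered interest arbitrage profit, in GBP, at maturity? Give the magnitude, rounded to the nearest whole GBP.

GBP 31,390

T = 2 years.
Keep in JPY, deliver into the forward: 150,000,000·1.161000·0.006388 = GBP 1,112,470.20.
Swap to GBP now, deposit: 150,000,000·0.006006·1.200000 = GBP 1,081,080.00.
The quoted forward overvalues JPY, so borrow GBP, buy JPY at spot, deposit the JPY at 8.05%, and sell the proceeds forward at 0.006388.
Profit = 1,112,470.20 − 1,081,080.00 = GBP 31,390.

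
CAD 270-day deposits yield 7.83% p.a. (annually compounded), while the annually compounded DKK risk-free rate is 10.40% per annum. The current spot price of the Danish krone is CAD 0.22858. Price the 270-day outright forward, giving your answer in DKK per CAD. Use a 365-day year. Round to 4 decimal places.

4.4517

T = 270/365 years.
CAD growth factor: (1 + 0.0783)^(270/365) = 1.0573489.
DKK accumulates by (1 + 0.1040)^(270/365) = 1.0759333.
So F = 0.22858 × 1.0573489 / 1.0759333 = 0.2246318 (CAD/DKK).
Quoted the other way: 1/0.2246318 = 4.4517 DKK per CAD.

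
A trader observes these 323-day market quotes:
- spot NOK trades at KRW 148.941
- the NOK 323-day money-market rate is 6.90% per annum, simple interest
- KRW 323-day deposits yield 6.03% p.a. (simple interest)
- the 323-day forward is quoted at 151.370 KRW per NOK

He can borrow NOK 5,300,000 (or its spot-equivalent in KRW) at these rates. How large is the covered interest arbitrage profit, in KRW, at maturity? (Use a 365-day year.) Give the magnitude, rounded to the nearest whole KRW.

T = 323/365 years.
Keep in NOK, deliver into the forward: 5,300,000·1.06106027397·151.370 = KRW 851,247,276.46.
Swap to KRW now, deposit: 5,300,000·148.941·1.05336136986 = KRW 831,510,087.68.
The quoted forward overvalues NOK, so borrow KRW, buy NOK at spot, deposit the NOK at 6.90%, and sell the proceeds forward at 151.370.
Arbitrage profit = |851,247,276.46 − 831,510,087.68| = KRW 19,737,189.

KRW 19,737,189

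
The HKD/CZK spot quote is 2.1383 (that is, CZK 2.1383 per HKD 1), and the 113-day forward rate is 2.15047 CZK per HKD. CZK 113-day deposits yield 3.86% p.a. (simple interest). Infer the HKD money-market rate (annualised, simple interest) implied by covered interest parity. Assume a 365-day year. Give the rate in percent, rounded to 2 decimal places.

2.01%

T = 113/365 years.
By CIP, F/S equals the CZK-to-HKD growth ratio: 2.15047/2.1383 = 1.0056914.
The CZK side grows by 1 + 0.0386×113/365 = 1.0119501.
So the HKD growth factor = 1.0062233.
(1.0062233 − 1)/T = 0.020102, i.e. 2.01%.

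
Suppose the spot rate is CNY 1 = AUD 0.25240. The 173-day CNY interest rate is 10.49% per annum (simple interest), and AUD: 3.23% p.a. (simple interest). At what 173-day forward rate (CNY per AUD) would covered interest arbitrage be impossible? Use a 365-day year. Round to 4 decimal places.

T = 173/365 years.
AUD accumulates by 1 + 0.0323×173/365 = 1.0153093.
CNY growth factor: 1 + 0.1049×173/365 = 1.0497197.
CIP: F = S · (grow AUD)/(grow CNY) = 0.2524 × 1.0153093/1.0497197 = 0.2441262 AUD per CNY.
Invert for CNY per AUD: 1 / 0.2441262 = 4.0962.

4.0962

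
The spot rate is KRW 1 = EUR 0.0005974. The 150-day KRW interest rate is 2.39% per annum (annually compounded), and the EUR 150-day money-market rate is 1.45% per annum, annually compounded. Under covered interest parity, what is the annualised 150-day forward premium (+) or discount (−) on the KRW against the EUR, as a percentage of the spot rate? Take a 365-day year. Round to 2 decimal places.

-0.92%

T = 150/365 years.
CIP forward (EUR per KRW) = 0.0005974 × 1.0059336/1.0097536 = 0.0005951400.
(F − S)/S ÷ T = (0.0005951400 − 0.0005974)/0.0005974/(150/365) = -0.009205 → -0.92%.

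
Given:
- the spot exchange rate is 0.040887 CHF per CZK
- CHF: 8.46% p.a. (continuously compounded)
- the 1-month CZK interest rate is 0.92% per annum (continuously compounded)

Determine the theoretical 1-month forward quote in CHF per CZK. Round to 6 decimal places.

T = 1/12 years.
Growth of 1 CHF over T: e^(0.0846×1/12) = 1.0070749.
Growth of 1 CZK over T: e^(0.0092×1/12) = 1.000767.
So F = 0.040887 × 1.0070749 / 1.000767 = 0.04114471 (CHF/CZK).

0.041145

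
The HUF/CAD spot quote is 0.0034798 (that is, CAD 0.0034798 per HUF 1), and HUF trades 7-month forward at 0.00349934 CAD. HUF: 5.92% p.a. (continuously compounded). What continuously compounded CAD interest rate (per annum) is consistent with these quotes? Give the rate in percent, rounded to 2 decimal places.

6.88%

T = 7/12 years.
F/S = 0.00349934/0.0034798 = 1.0056153 = (growth of CAD) / (growth of HUF).
The HUF side grows by e^(0.0592×7/12) = 1.0351365.
So the CAD growth factor = 1.0409491.
Take logs: ln 1.0409491 / (7/12) = 0.068799, so 6.88%.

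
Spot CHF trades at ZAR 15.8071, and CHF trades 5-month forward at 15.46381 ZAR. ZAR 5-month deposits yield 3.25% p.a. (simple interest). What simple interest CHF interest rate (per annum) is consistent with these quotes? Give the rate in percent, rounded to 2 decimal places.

T = 5/12 years.
By CIP, F/S equals the ZAR-to-CHF growth ratio: 15.46381/15.8071 = 0.9782825.
The ZAR side grows by 1 + 0.0325×5/12 = 1.0135417.
That pins the CHF growth at 1.0360419.
r = (1.0360419 − 1)/(5/12) = 0.086501 → 8.65%.

8.65%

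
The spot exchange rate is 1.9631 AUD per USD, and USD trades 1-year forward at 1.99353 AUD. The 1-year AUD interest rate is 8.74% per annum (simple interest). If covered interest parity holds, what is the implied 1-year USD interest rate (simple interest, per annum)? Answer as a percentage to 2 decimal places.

T = 1 year.
F/S = 1.99353/1.9631 = 1.0155010 = (growth of AUD) / (growth of USD).
The AUD side grows by 1 + 0.0874×1 = 1.087400.
That pins the USD growth at 1.0708015.
r = (1.0708015 − 1)/1 = 0.070801 → 7.08%.

7.08%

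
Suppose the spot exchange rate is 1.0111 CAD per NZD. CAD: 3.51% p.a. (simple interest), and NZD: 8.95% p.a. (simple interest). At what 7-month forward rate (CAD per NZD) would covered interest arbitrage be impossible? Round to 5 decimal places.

0.98061

T = 7/12 years.
CAD growth factor: 1 + 0.0351×7/12 = 1.020475.
Growth of 1 NZD over T: 1 + 0.0895×7/12 = 1.0522083.
Forward (CAD per NZD) = 1.0111 × 1.020475 / 1.0522083 = 0.9806065.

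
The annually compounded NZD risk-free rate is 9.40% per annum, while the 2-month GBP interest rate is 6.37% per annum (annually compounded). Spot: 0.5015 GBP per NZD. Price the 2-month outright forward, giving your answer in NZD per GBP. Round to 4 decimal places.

2.0034

T = 2/12 years.
GBP growth factor: (1 + 0.0637)^(2/12) = 1.0103454.
NZD growth factor: (1 + 0.0940)^(2/12) = 1.0150861.
So F = 0.5015 × 1.0103454 / 1.0150861 = 0.4991579 (GBP/NZD).
Quoted the other way: 1/0.4991579 = 2.0034 NZD per GBP.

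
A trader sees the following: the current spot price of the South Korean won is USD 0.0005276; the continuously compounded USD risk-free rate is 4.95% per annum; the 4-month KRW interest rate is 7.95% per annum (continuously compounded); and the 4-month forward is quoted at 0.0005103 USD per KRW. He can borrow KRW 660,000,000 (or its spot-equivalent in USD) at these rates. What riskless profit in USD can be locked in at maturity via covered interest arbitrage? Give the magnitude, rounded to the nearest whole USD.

T = 4/12 years.
Invest the KRW and cover forward: 660,000,000 × 1.02685425 × 0.0005103 = USD 345,842.46.
Convert at spot and invest in USD: 660,000,000 × 0.0005276 × 1.01663688 = USD 354,009.23.
The quoted forward undervalues KRW, so borrow KRW, convert to USD at spot, deposit the USD at 4.95%, and buy KRW forward at 0.0005103 to cover the loan.
The gap between the two covered legs is USD 8,167.

USD 8,167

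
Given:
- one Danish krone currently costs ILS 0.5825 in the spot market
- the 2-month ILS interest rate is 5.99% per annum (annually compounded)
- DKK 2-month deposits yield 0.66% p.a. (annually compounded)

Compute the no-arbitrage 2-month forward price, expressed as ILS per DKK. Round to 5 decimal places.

T = 2/12 years.
Growth of 1 ILS over T: (1 + 0.0599)^(2/12) = 1.0097429.
Growth of 1 DKK over T: (1 + 0.0066)^(2/12) = 1.001097.
CIP: F = S · (grow ILS)/(grow DKK) = 0.5825 × 1.0097429/1.001097 = 0.5875307 ILS per DKK.

0.58753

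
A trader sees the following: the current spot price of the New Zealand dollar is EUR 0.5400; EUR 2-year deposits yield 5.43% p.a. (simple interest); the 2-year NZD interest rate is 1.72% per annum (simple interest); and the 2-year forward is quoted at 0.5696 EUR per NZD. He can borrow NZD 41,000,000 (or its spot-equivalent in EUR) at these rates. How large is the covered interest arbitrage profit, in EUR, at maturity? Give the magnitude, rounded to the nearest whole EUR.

EUR 387,440

T = 2 years.
Keep in NZD, deliver into the forward: 41,000,000·1.034400·0.5696 = EUR 24,156,963.84.
Swap to EUR now, deposit: 41,000,000·0.5400·1.108600 = EUR 24,544,404.00.
The quoted forward undervalues NZD, so borrow NZD, convert to EUR at spot, deposit the EUR at 5.43%, and buy NZD forward at 0.5696 to cover the loan.
Arbitrage profit = |24,156,963.84 − 24,544,404.00| = EUR 387,440.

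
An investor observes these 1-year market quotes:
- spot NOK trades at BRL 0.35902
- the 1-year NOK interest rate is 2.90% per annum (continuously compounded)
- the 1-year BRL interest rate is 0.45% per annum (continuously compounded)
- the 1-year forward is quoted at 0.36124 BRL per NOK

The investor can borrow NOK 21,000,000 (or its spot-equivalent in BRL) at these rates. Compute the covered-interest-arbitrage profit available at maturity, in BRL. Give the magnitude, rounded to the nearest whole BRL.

BRL 235,832

T = 1 year.
Keep in NOK, deliver into the forward: 21,000,000·1.029424594·0.36124 = BRL 7,809,256.15.
Swap to BRL now, deposit: 21,000,000·0.35902·1.00451014 = BRL 7,573,423.84.
The quoted forward overvalues NOK, so borrow BRL, buy NOK at spot, deposit the NOK at 2.90%, and sell the proceeds forward at 0.36124.
Arbitrage profit = |7,809,256.15 − 7,573,423.84| = BRL 235,832.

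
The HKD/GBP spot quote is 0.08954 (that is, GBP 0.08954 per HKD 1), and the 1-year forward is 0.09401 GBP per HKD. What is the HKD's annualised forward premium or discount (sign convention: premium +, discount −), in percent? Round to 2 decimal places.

+4.99%

T = 1 year.
(F − S)/S = (0.09401 − 0.08954)/0.08954 = 0.0499218.
Per annum: 0.0499218 / 1 = 0.049922 = 4.99%.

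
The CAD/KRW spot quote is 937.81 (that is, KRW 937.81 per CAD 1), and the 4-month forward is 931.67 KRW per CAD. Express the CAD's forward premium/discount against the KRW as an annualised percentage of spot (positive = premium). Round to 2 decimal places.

-1.96%

T = 4/12 years.
CAD trades forward at -0.65472% vs spot over the period.
Annualise by dividing by T: -0.0065472 / (4/12) = -0.019642 → -1.96%.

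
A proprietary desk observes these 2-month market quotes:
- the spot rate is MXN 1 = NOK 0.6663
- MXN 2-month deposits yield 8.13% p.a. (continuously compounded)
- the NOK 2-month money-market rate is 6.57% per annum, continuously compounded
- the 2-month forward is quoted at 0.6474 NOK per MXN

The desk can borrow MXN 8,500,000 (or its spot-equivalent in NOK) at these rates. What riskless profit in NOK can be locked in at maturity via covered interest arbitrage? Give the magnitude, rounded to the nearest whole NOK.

T = 2/12 years.
Keep in MXN, deliver into the forward: 8,500,000·1.013642217·0.6474 = NOK 5,577,971.76.
Swap to NOK now, deposit: 8,500,000·0.6663·1.011010171 = NOK 5,725,906.65.
The quoted forward undervalues MXN, so borrow MXN, convert to NOK at spot, deposit the NOK at 6.57%, and buy MXN forward at 0.6474 to cover the loan.
The gap between the two covered legs is NOK 147,935.

NOK 147,935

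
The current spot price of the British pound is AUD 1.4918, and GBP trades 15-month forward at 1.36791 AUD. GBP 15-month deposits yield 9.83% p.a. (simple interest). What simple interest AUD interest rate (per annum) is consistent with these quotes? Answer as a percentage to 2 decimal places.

2.37%

T = 15/12 years.
F/S = 1.36791/1.4918 = 0.9169527 = (growth of AUD) / (growth of GBP).
The GBP side grows by 1 + 0.0983×15/12 = 1.122875.
So the AUD growth factor = 1.0296233.
(1.0296233 − 1)/T = 0.023699, i.e. 2.37%.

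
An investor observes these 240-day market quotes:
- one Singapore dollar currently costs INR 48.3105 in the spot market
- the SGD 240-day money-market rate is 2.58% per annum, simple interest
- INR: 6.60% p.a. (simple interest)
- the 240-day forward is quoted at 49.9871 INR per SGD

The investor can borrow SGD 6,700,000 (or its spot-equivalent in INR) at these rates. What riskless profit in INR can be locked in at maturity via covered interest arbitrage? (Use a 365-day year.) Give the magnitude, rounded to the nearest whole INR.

INR 2,867,982

T = 240/365 years.
Route A — deposit SGD, sell forward: 6,700,000 × 1.01696438356 × 49.9871 = INR 340,595,172.26.
Route B — convert at spot, deposit INR: 6,700,000 × 48.3105 × 1.04339726027 = INR 337,727,190.39.
The quoted forward overvalues SGD, so borrow INR, buy SGD at spot, deposit the SGD at 2.58%, and sell the proceeds forward at 49.9871.
Profit = 340,595,172.26 − 337,727,190.39 = INR 2,867,982.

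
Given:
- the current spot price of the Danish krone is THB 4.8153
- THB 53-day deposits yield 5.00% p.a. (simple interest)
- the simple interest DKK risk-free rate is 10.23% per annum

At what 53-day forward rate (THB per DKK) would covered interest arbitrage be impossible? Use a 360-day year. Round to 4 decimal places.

4.7788

T = 53/360 years.
Growth of 1 THB over T: 1 + 0.0500×53/360 = 1.0073611.
Growth of 1 DKK over T: 1 + 0.1023×53/360 = 1.0150608.
So F = 4.8153 × 1.0073611 / 1.0150608 = 4.778774 (THB/DKK).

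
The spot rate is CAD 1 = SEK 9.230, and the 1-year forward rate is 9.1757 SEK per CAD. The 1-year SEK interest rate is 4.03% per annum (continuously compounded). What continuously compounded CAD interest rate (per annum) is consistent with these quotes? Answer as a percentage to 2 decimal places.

4.62%

T = 1 year.
By CIP, F/S equals the SEK-to-CAD growth ratio: 9.1757/9.23 = 0.9941170.
SEK growth factor: e^(0.0403×1) = 1.0411231.
Hence g_CAD = 1.0472843.
Take logs: ln 1.0472843 / 1 = 0.046200, so 4.62%.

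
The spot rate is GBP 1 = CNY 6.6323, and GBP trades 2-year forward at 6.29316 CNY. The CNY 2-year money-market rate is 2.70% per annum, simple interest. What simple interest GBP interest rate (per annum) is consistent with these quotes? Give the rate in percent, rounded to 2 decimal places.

5.54%

T = 2 years.
By CIP, F/S equals the CNY-to-GBP growth ratio: 6.29316/6.6323 = 0.9488654.
CNY growth factor: 1 + 0.0270×2 = 1.054000.
That pins the GBP growth at 1.1108003.
r = (1.1108003 − 1)/2 = 0.055400 → 5.54%.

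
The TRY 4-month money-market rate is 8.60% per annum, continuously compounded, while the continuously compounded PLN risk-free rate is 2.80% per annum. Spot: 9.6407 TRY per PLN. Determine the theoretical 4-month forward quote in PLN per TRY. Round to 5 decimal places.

0.10174

T = 4/12 years.
Growth of 1 TRY over T: e^(0.0860×4/12) = 1.0290815.
Growth of 1 PLN over T: e^(0.0280×4/12) = 1.009377.
Forward (TRY per PLN) = 9.6407 × 1.0290815 / 1.009377 = 9.828900.
Invert for PLN per TRY: 1 / 9.828900 = 0.10174.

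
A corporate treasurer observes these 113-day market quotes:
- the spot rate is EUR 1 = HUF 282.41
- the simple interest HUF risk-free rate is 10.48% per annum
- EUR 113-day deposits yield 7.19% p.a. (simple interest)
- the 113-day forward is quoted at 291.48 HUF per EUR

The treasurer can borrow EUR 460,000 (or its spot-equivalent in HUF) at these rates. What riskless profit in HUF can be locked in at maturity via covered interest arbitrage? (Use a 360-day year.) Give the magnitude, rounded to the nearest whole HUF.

HUF 2,924,802

T = 113/360 years.
Keep in EUR, deliver into the forward: 460,000·1.02256861111·291.48 = HUF 137,106,817.43.
Swap to HUF now, deposit: 460,000·282.41·1.03289555556 = HUF 134,182,015.57.
The quoted forward overvalues EUR, so borrow HUF, buy EUR at spot, deposit the EUR at 7.19%, and sell the proceeds forward at 291.48.
Profit = 137,106,817.43 − 134,182,015.57 = HUF 2,924,802.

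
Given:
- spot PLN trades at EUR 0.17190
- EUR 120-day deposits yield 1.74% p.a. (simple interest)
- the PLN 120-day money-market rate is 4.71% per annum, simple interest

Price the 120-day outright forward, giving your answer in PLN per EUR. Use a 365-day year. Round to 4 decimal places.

T = 120/365 years.
EUR accumulates by 1 + 0.0174×120/365 = 1.0057205.
PLN accumulates by 1 + 0.0471×120/365 = 1.0154849.
Forward (EUR per PLN) = 0.1719 × 1.0057205 / 1.0154849 = 0.1702471.
Invert for PLN per EUR: 1 / 0.1702471 = 5.8738.

5.8738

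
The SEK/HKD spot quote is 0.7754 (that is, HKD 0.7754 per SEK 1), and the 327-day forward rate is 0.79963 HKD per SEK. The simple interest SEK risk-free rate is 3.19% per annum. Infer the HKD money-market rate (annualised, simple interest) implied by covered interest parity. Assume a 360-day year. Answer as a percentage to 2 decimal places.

T = 327/360 years.
F/S = 0.79963/0.7754 = 1.0312484 = (growth of HKD) / (growth of SEK).
SEK growth factor: 1 + 0.0319×327/360 = 1.0289758.
That pins the HKD growth at 1.0611296.
(1.0611296 − 1)/T = 0.067299, i.e. 6.73%.

6.73%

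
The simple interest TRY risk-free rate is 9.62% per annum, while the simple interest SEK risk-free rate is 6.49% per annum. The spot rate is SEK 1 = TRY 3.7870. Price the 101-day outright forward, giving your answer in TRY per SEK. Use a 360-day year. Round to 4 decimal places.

3.8197

T = 101/360 years.
Growth of 1 TRY over T: 1 + 0.0962×101/360 = 1.0269894.
SEK accumulates by 1 + 0.0649×101/360 = 1.0182081.
Forward (TRY per SEK) = 3.787 × 1.0269894 / 1.0182081 = 3.819660.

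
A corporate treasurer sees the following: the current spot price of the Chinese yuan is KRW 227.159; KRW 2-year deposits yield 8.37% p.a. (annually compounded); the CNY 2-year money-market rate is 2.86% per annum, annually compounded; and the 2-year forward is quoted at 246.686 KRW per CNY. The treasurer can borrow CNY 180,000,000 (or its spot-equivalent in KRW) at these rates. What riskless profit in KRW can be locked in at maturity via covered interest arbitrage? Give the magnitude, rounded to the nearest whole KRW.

KRW 1,040,148,658

T = 2 years.
Route A — deposit CNY, sell forward: 180,000,000 × 1.05801796 × 246.686 = KRW 46,979,679,326.50.
Route B — convert at spot, deposit KRW: 180,000,000 × 227.159 × 1.17440569 = KRW 48,019,827,984.25.
The quoted forward undervalues CNY, so borrow CNY, convert to KRW at spot, deposit the KRW at 8.37%, and buy CNY forward at 246.686 to cover the loan.
The gap between the two covered legs is KRW 1,040,148,658.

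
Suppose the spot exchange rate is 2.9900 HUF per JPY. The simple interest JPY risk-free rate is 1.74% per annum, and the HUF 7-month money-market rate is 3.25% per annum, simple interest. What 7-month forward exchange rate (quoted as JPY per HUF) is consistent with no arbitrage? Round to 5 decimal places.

0.33156

T = 7/12 years.
HUF accumulates by 1 + 0.0325×7/12 = 1.0189583.
Growth of 1 JPY over T: 1 + 0.0174×7/12 = 1.010150.
So F = 2.99 × 1.0189583 / 1.010150 = 3.016072 (HUF/JPY).
Invert for JPY per HUF: 1 / 3.016072 = 0.33156.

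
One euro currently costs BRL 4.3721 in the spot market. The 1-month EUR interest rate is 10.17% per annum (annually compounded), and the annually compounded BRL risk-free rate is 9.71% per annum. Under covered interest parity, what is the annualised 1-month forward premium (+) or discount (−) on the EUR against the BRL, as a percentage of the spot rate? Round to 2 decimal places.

-0.42%

T = 1/12 years.
F = S · g_BRL/g_EUR = 4.3721 × 1.0077524/1.0081039 = 4.3705756.
(F − S)/S ÷ T = (4.3705756 − 4.3721)/4.3721/(1/12) = -0.004184 → -0.42%.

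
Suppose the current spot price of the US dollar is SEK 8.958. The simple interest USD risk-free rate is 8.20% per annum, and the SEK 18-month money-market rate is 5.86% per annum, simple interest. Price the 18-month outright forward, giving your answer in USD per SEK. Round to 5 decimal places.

T = 18/12 years.
SEK accumulates by 1 + 0.0586×18/12 = 1.087900.
USD accumulates by 1 + 0.0820×18/12 = 1.123000.
So F = 8.958 × 1.087900 / 1.123000 = 8.678013 (SEK/USD).
Invert for USD per SEK: 1 / 8.678013 = 0.11523.

0.11523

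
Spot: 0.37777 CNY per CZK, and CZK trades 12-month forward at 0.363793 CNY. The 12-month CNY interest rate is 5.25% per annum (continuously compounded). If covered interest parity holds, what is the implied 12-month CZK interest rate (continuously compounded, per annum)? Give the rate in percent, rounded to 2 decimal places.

9.02%

T = 1 year.
F/S = 0.363793/0.37777 = 0.9630013 = (growth of CNY) / (growth of CZK).
CNY growth factor: e^(0.0525×1) = 1.0539026.
Hence g_CZK = 1.0943937.
r = ln(1.0943937)/1 = 0.090201 → 9.02%.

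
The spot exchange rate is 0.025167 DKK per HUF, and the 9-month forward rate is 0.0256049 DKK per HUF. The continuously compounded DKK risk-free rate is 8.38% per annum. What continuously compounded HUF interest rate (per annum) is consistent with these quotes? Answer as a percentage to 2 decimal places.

6.08%

T = 9/12 years.
CIP gives F = S · g_DKK/g_HUF, so g_DKK/g_HUF = 0.0256049/0.025167 = 1.0173998.
The DKK side grows by e^(0.0838×9/12) = 1.0648671.
That pins the HUF growth at 1.0466555.
Take logs: ln 1.0466555 / (9/12) = 0.060800, so 6.08%.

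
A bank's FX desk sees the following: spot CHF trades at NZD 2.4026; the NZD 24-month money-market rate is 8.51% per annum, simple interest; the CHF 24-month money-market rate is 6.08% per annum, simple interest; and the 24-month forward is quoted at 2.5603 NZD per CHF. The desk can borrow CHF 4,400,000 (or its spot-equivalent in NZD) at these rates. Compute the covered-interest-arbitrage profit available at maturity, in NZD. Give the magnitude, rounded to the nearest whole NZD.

NZD 264,484

T = 2 years.
Route A — deposit CHF, sell forward: 4,400,000 × 1.121600 × 2.5603 = NZD 12,635,182.91.
Route B — convert at spot, deposit NZD: 4,400,000 × 2.4026 × 1.170200 = NZD 12,370,699.09.
The quoted forward overvalues CHF, so borrow NZD, buy CHF at spot, deposit the CHF at 6.08%, and sell the proceeds forward at 2.5603.
Profit = 12,635,182.91 − 12,370,699.09 = NZD 264,484.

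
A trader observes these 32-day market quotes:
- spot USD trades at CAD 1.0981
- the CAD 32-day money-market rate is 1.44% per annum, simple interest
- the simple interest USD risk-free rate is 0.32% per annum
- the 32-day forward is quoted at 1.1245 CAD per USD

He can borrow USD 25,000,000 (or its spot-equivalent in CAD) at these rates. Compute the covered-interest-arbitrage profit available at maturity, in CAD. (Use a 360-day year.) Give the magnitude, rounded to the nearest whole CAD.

CAD 632,857

T = 32/360 years.
Route A — deposit USD, sell forward: 25,000,000 × 1.0002844444 × 1.1245 = CAD 28,120,496.44.
Route B — convert at spot, deposit CAD: 25,000,000 × 1.0981 × 1.001280 = CAD 27,487,639.20.
The quoted forward overvalues USD, so borrow CAD, buy USD at spot, deposit the USD at 0.32%, and sell the proceeds forward at 1.1245.
Profit = 28,120,496.44 − 27,487,639.20 = CAD 632,857.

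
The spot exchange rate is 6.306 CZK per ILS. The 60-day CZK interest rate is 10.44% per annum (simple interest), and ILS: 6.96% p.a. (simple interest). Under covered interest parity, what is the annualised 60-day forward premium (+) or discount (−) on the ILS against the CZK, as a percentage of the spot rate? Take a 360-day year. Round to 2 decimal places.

T = 60/360 years.
F = S · g_CZK/g_ILS = 6.306 × 1.017400/1.011600 = 6.342155.
Annualised premium = (F − S)/S × (1/T) = (6.342155 − 6.306)/6.306 ÷ (60/360) = 3.44%.

+3.44%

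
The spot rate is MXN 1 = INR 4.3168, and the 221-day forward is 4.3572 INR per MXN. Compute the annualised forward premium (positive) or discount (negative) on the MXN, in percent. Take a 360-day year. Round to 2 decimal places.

T = 221/360 years.
MXN trades forward at +0.93588% vs spot over the period.
Per annum: 0.0093588 / (221/360) = 0.015245 = 1.52%.

+1.52%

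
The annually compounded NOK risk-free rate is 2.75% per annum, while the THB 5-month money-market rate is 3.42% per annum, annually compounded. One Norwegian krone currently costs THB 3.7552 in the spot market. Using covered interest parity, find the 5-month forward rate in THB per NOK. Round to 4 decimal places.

3.7654

T = 5/12 years.
THB growth factor: (1 + 0.0342)^(5/12) = 1.0141104.
NOK accumulates by (1 + 0.0275)^(5/12) = 1.0113677.
CIP: F = S · (grow THB)/(grow NOK) = 3.7552 × 1.0141104/1.0113677 = 3.765384 THB per NOK.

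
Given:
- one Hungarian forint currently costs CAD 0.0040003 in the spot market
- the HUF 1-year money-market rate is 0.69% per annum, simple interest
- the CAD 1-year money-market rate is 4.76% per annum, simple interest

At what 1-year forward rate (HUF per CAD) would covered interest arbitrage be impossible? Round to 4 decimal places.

T = 1 year.
CAD accumulates by 1 + 0.0476×1 = 1.047600.
Growth of 1 HUF over T: 1 + 0.0069×1 = 1.006900.
Forward (CAD per HUF) = 0.0040003 × 1.047600 / 1.006900 = 0.00416199650.
Invert for HUF per CAD: 1 / 0.00416199650 = 240.2693.

240.2693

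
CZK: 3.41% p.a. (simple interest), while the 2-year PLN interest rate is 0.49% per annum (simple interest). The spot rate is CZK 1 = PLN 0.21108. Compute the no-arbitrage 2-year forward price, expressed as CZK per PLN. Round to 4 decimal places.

T = 2 years.
PLN growth factor: 1 + 0.0049×2 = 1.009800.
Growth of 1 CZK over T: 1 + 0.0341×2 = 1.068200.
CIP: F = S · (grow PLN)/(grow CZK) = 0.21108 × 1.009800/1.068200 = 0.1995400 PLN per CZK.
Quoted the other way: 1/0.1995400 = 5.0115 CZK per PLN.

5.0115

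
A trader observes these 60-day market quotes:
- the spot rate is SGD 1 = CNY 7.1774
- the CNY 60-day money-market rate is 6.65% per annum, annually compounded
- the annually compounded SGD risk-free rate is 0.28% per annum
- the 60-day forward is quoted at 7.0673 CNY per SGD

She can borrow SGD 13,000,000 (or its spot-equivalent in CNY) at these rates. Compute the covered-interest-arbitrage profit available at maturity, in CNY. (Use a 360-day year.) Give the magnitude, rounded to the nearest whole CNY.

CNY 2,395,077

T = 60/360 years.
Keep in SGD, deliver into the forward: 13,000,000·1.0004661232·7.0673 = CNY 91,917,725.02.
Swap to CNY now, deposit: 13,000,000·7.1774·1.0107881534 = CNY 94,312,801.60.
The quoted forward undervalues SGD, so borrow SGD, convert to CNY at spot, deposit the CNY at 6.65%, and buy SGD forward at 7.0673 to cover the loan.
The gap between the two covered legs is CNY 2,395,077.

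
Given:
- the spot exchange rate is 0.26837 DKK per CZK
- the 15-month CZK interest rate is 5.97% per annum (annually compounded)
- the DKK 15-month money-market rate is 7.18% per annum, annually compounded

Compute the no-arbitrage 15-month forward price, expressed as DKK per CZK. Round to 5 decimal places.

T = 15/12 years.
Growth of 1 DKK over T: (1 + 0.0718)^(15/12) = 1.0905415.
CZK accumulates by (1 + 0.0597)^(15/12) = 1.0751738.
So F = 0.26837 × 1.0905415 / 1.0751738 = 0.2722059 (DKK/CZK).

0.27221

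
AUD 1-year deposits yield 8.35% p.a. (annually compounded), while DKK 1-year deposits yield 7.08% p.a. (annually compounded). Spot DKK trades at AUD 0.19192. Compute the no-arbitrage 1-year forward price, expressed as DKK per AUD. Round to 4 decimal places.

5.1494

T = 1 year.
Growth of 1 AUD over T: (1 + 0.0835)^1 = 1.083500.
DKK accumulates by (1 + 0.0708)^1 = 1.070800.
So F = 0.19192 × 1.083500 / 1.070800 = 0.1941962 (AUD/DKK).
Invert for DKK per AUD: 1 / 0.1941962 = 5.1494.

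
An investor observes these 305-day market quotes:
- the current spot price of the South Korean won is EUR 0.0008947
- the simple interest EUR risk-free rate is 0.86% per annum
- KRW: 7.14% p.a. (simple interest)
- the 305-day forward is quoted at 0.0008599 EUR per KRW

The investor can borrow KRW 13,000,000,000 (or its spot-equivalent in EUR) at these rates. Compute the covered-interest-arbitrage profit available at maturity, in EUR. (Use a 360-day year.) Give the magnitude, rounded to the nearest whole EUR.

T = 305/360 years.
Keep in KRW, deliver into the forward: 13,000,000,000·1.0604916667·0.0008599 = EUR 11,854,918.19.
Swap to EUR now, deposit: 13,000,000,000·0.0008947·1.0072861111 = EUR 11,715,845.49.
The quoted forward overvalues KRW, so borrow EUR, buy KRW at spot, deposit the KRW at 7.14%, and sell the proceeds forward at 0.0008599.
Arbitrage profit = |11,854,918.19 − 11,715,845.49| = EUR 139,073.

EUR 139,073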